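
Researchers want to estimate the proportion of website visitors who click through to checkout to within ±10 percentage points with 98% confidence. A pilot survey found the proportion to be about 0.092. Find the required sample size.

For a proportion with margin E = 0.1 at 98% confidence, z = 2.326.
n = p̂(1−p̂)(z/E)² = 0.092 × 0.908 × (2.326/0.1)² = 45.20
Round up: n = 46.

46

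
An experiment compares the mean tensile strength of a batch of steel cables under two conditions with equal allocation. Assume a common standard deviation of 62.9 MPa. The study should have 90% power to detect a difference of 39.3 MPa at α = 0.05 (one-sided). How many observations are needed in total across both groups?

For two equal groups, n per group = 2·((z_α + z_β)·σ/δ)².
z_α = 1.645; z_β = 1.282 (power 90%).
n = 2 × (2.927 × 62.9 / 39.3)² = 2 × 21.95 = 43.90
Round up: n = 44 per group.
Total across both groups: 2 × 44 = 88.

88 total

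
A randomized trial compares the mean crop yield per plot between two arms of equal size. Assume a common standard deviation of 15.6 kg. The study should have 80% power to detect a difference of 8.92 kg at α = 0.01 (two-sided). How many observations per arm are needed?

For two equal groups, n per group = 2·((z_{α/2} + z_β)·σ/δ)².
z_{α/2} = 2.576; z_β = 0.842 (power 80%).
n = 2 × (3.418 × 15.6 / 8.92)² = 2 × 35.73 = 71.46
Round up: n = 72 per group.

72 per group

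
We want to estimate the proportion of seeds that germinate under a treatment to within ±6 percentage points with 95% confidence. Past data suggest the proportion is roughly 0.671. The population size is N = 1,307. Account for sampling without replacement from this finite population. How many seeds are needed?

For a proportion with margin E = 0.06 at 95% confidence, z = 1.960.
n = p̂(1−p̂)(z/E)² = 0.671 × 0.329 × (1.960/0.06)² = 235.57 — call this n₀.
Finite-population correction with N = 1,307: n = n₀ / (1 + (n₀−1)/N) = 235.57 / 1.179 = 199.80
Round up: n = 200.

n = 200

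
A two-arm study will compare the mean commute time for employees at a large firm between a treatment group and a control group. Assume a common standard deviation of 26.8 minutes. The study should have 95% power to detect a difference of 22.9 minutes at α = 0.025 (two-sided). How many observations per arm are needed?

For two equal groups, n per group = 2·((z_{α/2} + z_β)·σ/δ)².
z_{α/2} = 2.241; z_β = 1.645 (power 95%).
n = 2 × (3.886 × 26.8 / 22.9)² = 2 × 20.68 = 41.36
Round up: n = 42 per group.

42 per group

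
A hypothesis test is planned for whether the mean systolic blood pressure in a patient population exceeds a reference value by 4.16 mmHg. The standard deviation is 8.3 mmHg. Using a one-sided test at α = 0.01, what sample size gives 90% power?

For a one-sample z-test, n = ((z_α + z_β)·σ/δ)².
z_α = 2.326 (one-sided α = 0.01); z_β = 1.282 (power 90% → β = 0.1).
n = (3.608 × 8.3 / 4.16)² = 51.82
Round up: n = 52.

52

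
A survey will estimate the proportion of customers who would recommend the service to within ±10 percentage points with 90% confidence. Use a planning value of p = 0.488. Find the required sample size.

For a proportion with margin E = 0.1 at 90% confidence, z = 1.645.
n = p̂(1−p̂)(z/E)² = 0.488 × 0.512 × (1.645/0.1)² = 67.61
Round up: n = 68.

68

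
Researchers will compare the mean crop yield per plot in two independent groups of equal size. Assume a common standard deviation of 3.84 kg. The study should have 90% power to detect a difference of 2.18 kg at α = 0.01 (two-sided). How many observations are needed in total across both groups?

186 total

For two equal groups, n per group = 2·((z_{α/2} + z_β)·σ/δ)².
z_{α/2} = 2.576; z_β = 1.282 (power 90%).
n = 2 × (3.858 × 3.84 / 2.18)² = 2 × 46.18 = 92.36
Round up: n = 93 per group.
Total across both groups: 2 × 93 = 186.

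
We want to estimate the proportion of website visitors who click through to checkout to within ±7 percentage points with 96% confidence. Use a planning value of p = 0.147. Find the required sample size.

For a proportion with margin E = 0.07 at 96% confidence, z = 2.054.
n = p̂(1−p̂)(z/E)² = 0.147 × 0.853 × (2.054/0.07)² = 107.96
Round up: n = 108.

108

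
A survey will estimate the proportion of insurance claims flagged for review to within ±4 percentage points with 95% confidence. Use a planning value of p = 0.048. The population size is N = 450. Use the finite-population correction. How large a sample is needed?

For a proportion with margin E = 0.04 at 95% confidence, z = 1.960.
n = p̂(1−p̂)(z/E)² = 0.048 × 0.952 × (1.960/0.04)² = 109.72 — call this n₀.
Finite-population correction with N = 450: n = n₀ / (1 + (n₀−1)/N) = 109.72 / 1.242 = 88.34
Round up: n = 89.

n = 89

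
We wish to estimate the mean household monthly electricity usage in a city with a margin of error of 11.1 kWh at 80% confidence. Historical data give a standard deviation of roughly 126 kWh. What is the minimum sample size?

n = 212

For a mean, the margin of error is E = z·σ/√n, so n = (zσ/E)².
At 80% confidence, z = 1.282.
n = (1.282 × 126 / 11.1)² = 211.77
Round up: n = 212.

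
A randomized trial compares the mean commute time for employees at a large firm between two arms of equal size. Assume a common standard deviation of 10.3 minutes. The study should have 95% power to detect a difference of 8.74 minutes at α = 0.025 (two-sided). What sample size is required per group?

42 per group

For two equal groups, n per group = 2·((z_{α/2} + z_β)·σ/δ)².
z_{α/2} = 2.241; z_β = 1.645 (power 95%).
n = 2 × (3.886 × 10.3 / 8.74)² = 2 × 20.97 = 41.94
Round up: n = 42 per group.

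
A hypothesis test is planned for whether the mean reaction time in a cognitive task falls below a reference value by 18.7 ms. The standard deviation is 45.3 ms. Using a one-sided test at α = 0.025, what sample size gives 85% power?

For a one-sample z-test, n = ((z_α + z_β)·σ/δ)².
z_α = 1.960 (one-sided α = 0.025); z_β = 1.036 (power 85% → β = 0.15).
n = (2.996 × 45.3 / 18.7)² = 52.67
Round up: n = 53.

53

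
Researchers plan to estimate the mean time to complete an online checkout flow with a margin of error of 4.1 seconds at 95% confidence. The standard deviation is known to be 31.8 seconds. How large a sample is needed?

For a mean, the margin of error is E = z·σ/√n, so n = (zσ/E)².
At 95% confidence, z = 1.960.
n = (1.960 × 31.8 / 4.1)² = 231.10
Round up: n = 232.

232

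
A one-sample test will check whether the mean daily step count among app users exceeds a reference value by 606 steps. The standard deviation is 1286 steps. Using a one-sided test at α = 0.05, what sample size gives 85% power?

For a one-sample z-test, n = ((z_α + z_β)·σ/δ)².
z_α = 1.645 (one-sided α = 0.05); z_β = 1.036 (power 85% → β = 0.15).
n = (2.681 × 1286 / 606)² = 32.37
Round up: n = 33.

n = 33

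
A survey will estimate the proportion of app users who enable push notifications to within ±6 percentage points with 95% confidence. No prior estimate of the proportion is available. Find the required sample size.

For a proportion with margin E = 0.06 at 95% confidence, z = 1.960.
With no prior estimate, use p = 0.5, which maximizes p(1−p) at 0.25.
n = 0.25 × (z/E)² = 0.25 × (1.960/0.06)² = 266.78
Round up: n = 267.

267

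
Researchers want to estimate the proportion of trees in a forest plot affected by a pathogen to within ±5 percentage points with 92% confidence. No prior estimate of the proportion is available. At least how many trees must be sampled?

For a proportion with margin E = 0.05 at 92% confidence, z = 1.751.
With no prior estimate, use p = 0.5, which maximizes p(1−p) at 0.25.
n = 0.25 × (z/E)² = 0.25 × (1.751/0.05)² = 306.60
Round up: n = 307.

n = 307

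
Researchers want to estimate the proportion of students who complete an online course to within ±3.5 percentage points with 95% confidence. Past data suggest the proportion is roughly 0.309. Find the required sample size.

670

For a proportion with margin E = 0.035 at 95% confidence, z = 1.960.
n = p̂(1−p̂)(z/E)² = 0.309 × 0.691 × (1.960/0.035)² = 669.60
Round up: n = 670.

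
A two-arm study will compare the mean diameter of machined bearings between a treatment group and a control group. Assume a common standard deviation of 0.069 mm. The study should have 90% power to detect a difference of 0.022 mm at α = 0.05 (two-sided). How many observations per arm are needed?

207 per group

For two equal groups, n per group = 2·((z_{α/2} + z_β)·σ/δ)².
z_{α/2} = 1.960; z_β = 1.282 (power 90%).
n = 2 × (3.242 × 0.069 / 0.022)² = 2 × 103.39 = 206.78
Round up: n = 207 per group.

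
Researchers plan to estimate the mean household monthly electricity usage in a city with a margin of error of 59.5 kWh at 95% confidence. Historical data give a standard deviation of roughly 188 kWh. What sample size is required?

For a mean, the margin of error is E = z·σ/√n, so n = (zσ/E)².
At 95% confidence, z = 1.960.
n = (1.960 × 188 / 59.5)² = 38.35
Round up: n = 39.

n = 39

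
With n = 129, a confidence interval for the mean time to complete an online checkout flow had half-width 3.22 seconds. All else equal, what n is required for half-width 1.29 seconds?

n = 804

Margin of error scales as 1/√n, so n₂ = n₁·(E₁/E₂)².
n₂ = 129 × (3.22/1.29)² = 129 × 6.231 = 803.80
Round up: n₂ = 804.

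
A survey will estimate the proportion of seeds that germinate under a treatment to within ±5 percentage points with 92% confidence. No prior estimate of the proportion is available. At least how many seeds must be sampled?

n = 307

For a proportion with margin E = 0.05 at 92% confidence, z = 1.751.
With no prior estimate, use p = 0.5, which maximizes p(1−p) at 0.25.
n = 0.25 × (z/E)² = 0.25 × (1.751/0.05)² = 306.60
Round up: n = 307.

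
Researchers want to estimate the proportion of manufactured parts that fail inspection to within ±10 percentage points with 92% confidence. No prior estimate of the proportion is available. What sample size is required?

77

For a proportion with margin E = 0.1 at 92% confidence, z = 1.751.
With no prior estimate, use p = 0.5, which maximizes p(1−p) at 0.25.
n = 0.25 × (z/E)² = 0.25 × (1.751/0.1)² = 76.65
Round up: n = 77.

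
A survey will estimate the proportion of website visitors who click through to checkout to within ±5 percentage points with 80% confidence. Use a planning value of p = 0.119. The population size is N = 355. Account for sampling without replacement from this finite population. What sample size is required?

For a proportion with margin E = 0.05 at 80% confidence, z = 1.282.
n = p̂(1−p̂)(z/E)² = 0.119 × 0.881 × (1.282/0.05)² = 68.92 — call this n₀.
Finite-population correction with N = 355: n = n₀ / (1 + (n₀−1)/N) = 68.92 / 1.191 = 57.87
Round up: n = 58.

58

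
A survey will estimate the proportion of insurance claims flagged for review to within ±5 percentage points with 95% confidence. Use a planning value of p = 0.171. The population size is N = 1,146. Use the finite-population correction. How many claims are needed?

184

For a proportion with margin E = 0.05 at 95% confidence, z = 1.960.
n = p̂(1−p̂)(z/E)² = 0.171 × 0.829 × (1.960/0.05)² = 217.83 — call this n₀.
Finite-population correction with N = 1,146: n = n₀ / (1 + (n₀−1)/N) = 217.83 / 1.189 = 183.20
Round up: n = 184.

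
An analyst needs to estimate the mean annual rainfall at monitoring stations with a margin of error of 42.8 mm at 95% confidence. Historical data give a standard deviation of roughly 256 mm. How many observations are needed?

For a mean, the margin of error is E = z·σ/√n, so n = (zσ/E)².
At 95% confidence, z = 1.960.
n = (1.960 × 256 / 42.8)² = 137.44
Round up: n = 138.

138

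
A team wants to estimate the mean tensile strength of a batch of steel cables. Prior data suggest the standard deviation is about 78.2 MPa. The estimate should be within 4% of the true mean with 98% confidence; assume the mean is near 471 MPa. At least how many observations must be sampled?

94

For a mean, the margin of error is E = z·σ/√n, so n = (zσ/E)².
At 98% confidence, z = 2.326.
E = 4% of 471 = 18.84 MPa.
n = (2.326 × 78.2 / 18.84)² = 93.21
Round up: n = 94.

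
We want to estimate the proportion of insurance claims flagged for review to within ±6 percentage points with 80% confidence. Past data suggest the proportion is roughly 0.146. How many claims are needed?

For a proportion with margin E = 0.06 at 80% confidence, z = 1.282.
n = p̂(1−p̂)(z/E)² = 0.146 × 0.854 × (1.282/0.06)² = 56.92
Round up: n = 57.

57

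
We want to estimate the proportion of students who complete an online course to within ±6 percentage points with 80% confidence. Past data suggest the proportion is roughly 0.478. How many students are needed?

114

For a proportion with margin E = 0.06 at 80% confidence, z = 1.282.
n = p̂(1−p̂)(z/E)² = 0.478 × 0.522 × (1.282/0.06)² = 113.91
Round up: n = 114.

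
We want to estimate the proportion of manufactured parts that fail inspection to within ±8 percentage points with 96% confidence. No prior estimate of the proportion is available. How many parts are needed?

For a proportion with margin E = 0.08 at 96% confidence, z = 2.054.
With no prior estimate, use p = 0.5, which maximizes p(1−p) at 0.25.
n = 0.25 × (z/E)² = 0.25 × (2.054/0.08)² = 164.80
Round up: n = 165.

165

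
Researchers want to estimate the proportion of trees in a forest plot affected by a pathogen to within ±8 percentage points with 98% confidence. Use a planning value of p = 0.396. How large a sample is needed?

203

For a proportion with margin E = 0.08 at 98% confidence, z = 2.326.
n = p̂(1−p̂)(z/E)² = 0.396 × 0.604 × (2.326/0.08)² = 202.20
Round up: n = 203.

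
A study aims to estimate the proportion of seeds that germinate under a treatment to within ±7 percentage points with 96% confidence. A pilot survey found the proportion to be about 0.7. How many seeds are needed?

181

For a proportion with margin E = 0.07 at 96% confidence, z = 2.054.
n = p̂(1−p̂)(z/E)² = 0.7 × 0.3 × (2.054/0.07)² = 180.81
Round up: n = 181.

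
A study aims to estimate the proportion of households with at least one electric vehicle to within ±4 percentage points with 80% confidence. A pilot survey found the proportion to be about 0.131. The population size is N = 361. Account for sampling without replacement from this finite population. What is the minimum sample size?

For a proportion with margin E = 0.04 at 80% confidence, z = 1.282.
n = p̂(1−p̂)(z/E)² = 0.131 × 0.869 × (1.282/0.04)² = 116.94 — call this n₀.
Finite-population correction with N = 361: n = n₀ / (1 + (n₀−1)/N) = 116.94 / 1.321 = 88.52
Round up: n = 89.

n = 89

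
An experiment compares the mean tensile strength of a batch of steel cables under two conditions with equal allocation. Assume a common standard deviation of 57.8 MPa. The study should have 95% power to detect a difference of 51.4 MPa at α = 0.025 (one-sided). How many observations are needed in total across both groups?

For two equal groups, n per group = 2·((z_α + z_β)·σ/δ)².
z_α = 1.960; z_β = 1.645 (power 95%).
n = 2 × (3.605 × 57.8 / 51.4)² = 2 × 16.43 = 32.86
Round up: n = 33 per group.
Total across both groups: 2 × 33 = 66.

66 total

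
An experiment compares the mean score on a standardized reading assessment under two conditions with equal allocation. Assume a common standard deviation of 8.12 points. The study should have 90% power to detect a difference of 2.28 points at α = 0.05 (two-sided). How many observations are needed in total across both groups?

534 total

For two equal groups, n per group = 2·((z_{α/2} + z_β)·σ/δ)².
z_{α/2} = 1.960; z_β = 1.282 (power 90%).
n = 2 × (3.242 × 8.12 / 2.28)² = 2 × 133.31 = 266.62
Round up: n = 267 per group.
Total across both groups: 2 × 267 = 534.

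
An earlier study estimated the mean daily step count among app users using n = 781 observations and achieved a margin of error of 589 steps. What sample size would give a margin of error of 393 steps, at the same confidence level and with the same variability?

Margin of error scales as 1/√n, so n₂ = n₁·(E₁/E₂)².
n₂ = 781 × (589/393)² = 781 × 2.246 = 1754.13
Round up: n₂ = 1755.

1755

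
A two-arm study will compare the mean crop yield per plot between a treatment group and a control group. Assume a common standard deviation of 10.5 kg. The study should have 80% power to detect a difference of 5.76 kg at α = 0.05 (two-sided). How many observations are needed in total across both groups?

106 total

For two equal groups, n per group = 2·((z_{α/2} + z_β)·σ/δ)².
z_{α/2} = 1.960; z_β = 0.842 (power 80%).
n = 2 × (2.802 × 10.5 / 5.76)² = 2 × 26.09 = 52.18
Round up: n = 53 per group.
Total across both groups: 2 × 53 = 106.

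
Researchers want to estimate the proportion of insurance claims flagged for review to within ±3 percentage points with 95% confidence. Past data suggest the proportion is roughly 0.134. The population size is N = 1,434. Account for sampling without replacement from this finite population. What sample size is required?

For a proportion with margin E = 0.03 at 95% confidence, z = 1.960.
n = p̂(1−p̂)(z/E)² = 0.134 × 0.866 × (1.960/0.03)² = 495.33 — call this n₀.
Finite-population correction with N = 1,434: n = n₀ / (1 + (n₀−1)/N) = 495.33 / 1.345 = 368.28
Round up: n = 369.

369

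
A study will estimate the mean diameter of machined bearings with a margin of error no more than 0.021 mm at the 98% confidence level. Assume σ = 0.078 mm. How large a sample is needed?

For a mean, the margin of error is E = z·σ/√n, so n = (zσ/E)².
At 98% confidence, z = 2.326.
n = (2.326 × 0.078 / 0.021)² = 74.64
Round up: n = 75.

75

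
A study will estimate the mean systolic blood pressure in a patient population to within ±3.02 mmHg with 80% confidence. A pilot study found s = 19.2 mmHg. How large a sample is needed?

For a mean, the margin of error is E = z·σ/√n, so n = (zσ/E)².
At 80% confidence, z = 1.282.
n = (1.282 × 19.2 / 3.02)² = 66.43
Round up: n = 67.

n = 67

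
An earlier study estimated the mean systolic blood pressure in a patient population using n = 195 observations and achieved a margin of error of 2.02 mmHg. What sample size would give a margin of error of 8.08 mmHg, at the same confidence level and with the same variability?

Margin of error scales as 1/√n, so n₂ = n₁·(E₁/E₂)².
n₂ = 195 × (2.02/8.08)² = 195 × 0.0625 = 12.19
Round up: n₂ = 13.

13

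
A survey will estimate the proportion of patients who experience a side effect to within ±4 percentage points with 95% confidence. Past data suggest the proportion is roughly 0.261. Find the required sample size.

464

For a proportion with margin E = 0.04 at 95% confidence, z = 1.960.
n = p̂(1−p̂)(z/E)² = 0.261 × 0.739 × (1.960/0.04)² = 463.10
Round up: n = 464.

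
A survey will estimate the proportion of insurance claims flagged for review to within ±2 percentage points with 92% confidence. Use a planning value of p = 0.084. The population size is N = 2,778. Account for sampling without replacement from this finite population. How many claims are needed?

n = 487

For a proportion with margin E = 0.02 at 92% confidence, z = 1.751.
n = p̂(1−p̂)(z/E)² = 0.084 × 0.916 × (1.751/0.02)² = 589.78 — call this n₀.
Finite-population correction with N = 2,778: n = n₀ / (1 + (n₀−1)/N) = 589.78 / 1.212 = 486.62
Round up: n = 487.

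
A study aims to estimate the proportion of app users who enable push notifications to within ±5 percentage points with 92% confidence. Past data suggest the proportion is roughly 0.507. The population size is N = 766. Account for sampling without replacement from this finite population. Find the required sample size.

220

For a proportion with margin E = 0.05 at 92% confidence, z = 1.751.
n = p̂(1−p̂)(z/E)² = 0.507 × 0.493 × (1.751/0.05)² = 306.54 — call this n₀.
Finite-population correction with N = 766: n = n₀ / (1 + (n₀−1)/N) = 306.54 / 1.399 = 219.11
Round up: n = 220.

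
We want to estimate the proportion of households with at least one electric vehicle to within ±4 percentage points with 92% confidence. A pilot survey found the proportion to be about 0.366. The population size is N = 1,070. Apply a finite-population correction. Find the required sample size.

For a proportion with margin E = 0.04 at 92% confidence, z = 1.751.
n = p̂(1−p̂)(z/E)² = 0.366 × 0.634 × (1.751/0.04)² = 444.65 — call this n₀.
Finite-population correction with N = 1,070: n = n₀ / (1 + (n₀−1)/N) = 444.65 / 1.415 = 314.24
Round up: n = 315.

n = 315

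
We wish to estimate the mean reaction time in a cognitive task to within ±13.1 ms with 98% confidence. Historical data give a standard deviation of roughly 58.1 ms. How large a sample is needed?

107

For a mean, the margin of error is E = z·σ/√n, so n = (zσ/E)².
At 98% confidence, z = 2.326.
n = (2.326 × 58.1 / 13.1)² = 106.42
Round up: n = 107.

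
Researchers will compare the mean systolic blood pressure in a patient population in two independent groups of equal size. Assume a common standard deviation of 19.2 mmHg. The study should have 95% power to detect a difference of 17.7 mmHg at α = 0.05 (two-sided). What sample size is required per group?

For two equal groups, n per group = 2·((z_{α/2} + z_β)·σ/δ)².
z_{α/2} = 1.960; z_β = 1.645 (power 95%).
n = 2 × (3.605 × 19.2 / 17.7)² = 2 × 15.29 = 30.58
Round up: n = 31 per group.

31 per group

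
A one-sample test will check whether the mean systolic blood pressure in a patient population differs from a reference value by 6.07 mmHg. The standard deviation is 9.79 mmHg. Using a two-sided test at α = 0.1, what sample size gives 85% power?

For a one-sample z-test, n = ((z_{α/2} + z_β)·σ/δ)².
z_{α/2} = 1.645 (two-sided α = 0.1); z_β = 1.036 (power 85% → β = 0.15).
n = (2.681 × 9.79 / 6.07)² = 18.70
Round up: n = 19.

19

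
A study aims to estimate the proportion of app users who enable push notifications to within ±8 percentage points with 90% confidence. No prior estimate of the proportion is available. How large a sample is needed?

For a proportion with margin E = 0.08 at 90% confidence, z = 1.645.
With no prior estimate, use p = 0.5, which maximizes p(1−p) at 0.25.
n = 0.25 × (z/E)² = 0.25 × (1.645/0.08)² = 105.70
Round up: n = 106.

106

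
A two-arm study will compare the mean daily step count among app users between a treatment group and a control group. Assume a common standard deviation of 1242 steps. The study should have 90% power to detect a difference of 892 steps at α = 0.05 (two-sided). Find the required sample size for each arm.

41 per group

For two equal groups, n per group = 2·((z_{α/2} + z_β)·σ/δ)².
z_{α/2} = 1.960; z_β = 1.282 (power 90%).
n = 2 × (3.242 × 1242 / 892)² = 2 × 20.38 = 40.76
Round up: n = 41 per group.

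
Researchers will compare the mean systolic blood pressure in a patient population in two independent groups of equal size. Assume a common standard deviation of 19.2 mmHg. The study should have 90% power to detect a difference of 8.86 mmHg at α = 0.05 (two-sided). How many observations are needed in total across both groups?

For two equal groups, n per group = 2·((z_{α/2} + z_β)·σ/δ)².
z_{α/2} = 1.960; z_β = 1.282 (power 90%).
n = 2 × (3.242 × 19.2 / 8.86)² = 2 × 49.36 = 98.72
Round up: n = 99 per group.
Total across both groups: 2 × 99 = 198.

198 total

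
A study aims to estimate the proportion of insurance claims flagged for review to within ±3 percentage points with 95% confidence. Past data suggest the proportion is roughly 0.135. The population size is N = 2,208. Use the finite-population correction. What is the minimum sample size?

For a proportion with margin E = 0.03 at 95% confidence, z = 1.960.
n = p̂(1−p̂)(z/E)² = 0.135 × 0.865 × (1.960/0.03)² = 498.45 — call this n₀.
Finite-population correction with N = 2,208: n = n₀ / (1 + (n₀−1)/N) = 498.45 / 1.225 = 406.90
Round up: n = 407.

407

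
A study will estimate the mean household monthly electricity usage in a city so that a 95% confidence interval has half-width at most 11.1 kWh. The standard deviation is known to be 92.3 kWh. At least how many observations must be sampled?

266

For a mean, the margin of error is E = z·σ/√n, so n = (zσ/E)².
At 95% confidence, z = 1.960.
n = (1.960 × 92.3 / 11.1)² = 265.63
Round up: n = 266.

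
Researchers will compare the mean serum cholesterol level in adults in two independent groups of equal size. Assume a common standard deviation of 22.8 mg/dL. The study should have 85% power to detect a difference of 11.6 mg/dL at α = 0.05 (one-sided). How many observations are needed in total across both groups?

For two equal groups, n per group = 2·((z_α + z_β)·σ/δ)².
z_α = 1.645; z_β = 1.036 (power 85%).
n = 2 × (2.681 × 22.8 / 11.6)² = 2 × 27.77 = 55.54
Round up: n = 56 per group.
Total across both groups: 2 × 56 = 112.

112 total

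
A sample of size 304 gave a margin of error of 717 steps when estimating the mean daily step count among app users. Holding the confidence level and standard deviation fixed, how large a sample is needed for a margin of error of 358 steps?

1220

Margin of error scales as 1/√n, so n₂ = n₁·(E₁/E₂)².
n₂ = 304 × (717/358)² = 304 × 4.011 = 1219.34
Round up: n₂ = 1220.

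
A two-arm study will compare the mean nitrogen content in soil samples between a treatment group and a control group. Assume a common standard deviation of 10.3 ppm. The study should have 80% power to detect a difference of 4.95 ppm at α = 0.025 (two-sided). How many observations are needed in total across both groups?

166 total

For two equal groups, n per group = 2·((z_{α/2} + z_β)·σ/δ)².
z_{α/2} = 2.241; z_β = 0.842 (power 80%).
n = 2 × (3.083 × 10.3 / 4.95)² = 2 × 41.15 = 82.30
Round up: n = 83 per group.
Total across both groups: 2 × 83 = 166.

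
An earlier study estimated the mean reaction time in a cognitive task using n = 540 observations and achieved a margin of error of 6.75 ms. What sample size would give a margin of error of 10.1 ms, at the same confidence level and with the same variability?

242

Margin of error scales as 1/√n, so n₂ = n₁·(E₁/E₂)².
n₂ = 540 × (6.75/10.1)² = 540 × 0.4466 = 241.16
Round up: n₂ = 242.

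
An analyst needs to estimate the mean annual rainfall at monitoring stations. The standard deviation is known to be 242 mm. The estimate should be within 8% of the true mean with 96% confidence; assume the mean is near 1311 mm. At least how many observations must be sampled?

23

For a mean, the margin of error is E = z·σ/√n, so n = (zσ/E)².
At 96% confidence, z = 2.054.
E = 8% of 1311 = 104.9 mm.
n = (2.054 × 242 / 104.9)² = 22.46
Round up: n = 23.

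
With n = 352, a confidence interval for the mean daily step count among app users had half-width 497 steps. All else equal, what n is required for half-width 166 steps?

Margin of error scales as 1/√n, so n₂ = n₁·(E₁/E₂)².
n₂ = 352 × (497/166)² = 352 × 8.964 = 3155.33
Round up: n₂ = 3156.

3156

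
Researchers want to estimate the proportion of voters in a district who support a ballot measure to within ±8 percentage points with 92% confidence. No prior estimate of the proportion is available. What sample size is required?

120

For a proportion with margin E = 0.08 at 92% confidence, z = 1.751.
With no prior estimate, use p = 0.5, which maximizes p(1−p) at 0.25.
n = 0.25 × (z/E)² = 0.25 × (1.751/0.08)² = 119.77
Round up: n = 120.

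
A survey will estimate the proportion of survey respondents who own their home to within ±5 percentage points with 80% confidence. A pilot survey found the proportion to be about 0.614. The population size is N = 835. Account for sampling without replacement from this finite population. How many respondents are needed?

132

For a proportion with margin E = 0.05 at 80% confidence, z = 1.282.
n = p̂(1−p̂)(z/E)² = 0.614 × 0.386 × (1.282/0.05)² = 155.81 — call this n₀.
Finite-population correction with N = 835: n = n₀ / (1 + (n₀−1)/N) = 155.81 / 1.185 = 131.49
Round up: n = 132.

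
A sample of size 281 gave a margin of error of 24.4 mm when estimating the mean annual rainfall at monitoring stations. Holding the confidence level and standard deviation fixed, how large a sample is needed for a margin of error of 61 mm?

Margin of error scales as 1/√n, so n₂ = n₁·(E₁/E₂)².
n₂ = 281 × (24.4/61)² = 281 × 0.16 = 44.96
Round up: n₂ = 45.

45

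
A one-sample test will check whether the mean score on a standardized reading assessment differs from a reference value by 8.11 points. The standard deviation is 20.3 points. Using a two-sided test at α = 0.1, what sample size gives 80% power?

For a one-sample z-test, n = ((z_{α/2} + z_β)·σ/δ)².
z_{α/2} = 1.645 (two-sided α = 0.1); z_β = 0.842 (power 80% → β = 0.2).
n = (2.487 × 20.3 / 8.11)² = 38.75
Round up: n = 39.

n = 39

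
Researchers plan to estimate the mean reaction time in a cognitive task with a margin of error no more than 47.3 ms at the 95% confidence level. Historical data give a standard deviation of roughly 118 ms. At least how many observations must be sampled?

For a mean, the margin of error is E = z·σ/√n, so n = (zσ/E)².
At 95% confidence, z = 1.960.
n = (1.960 × 118 / 47.3)² = 23.91
Round up: n = 24.

24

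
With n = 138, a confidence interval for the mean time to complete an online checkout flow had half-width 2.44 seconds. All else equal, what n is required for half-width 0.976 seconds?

863

Margin of error scales as 1/√n, so n₂ = n₁·(E₁/E₂)².
n₂ = 138 × (2.44/0.976)² = 138 × 6.25 = 862.50
Round up: n₂ = 863.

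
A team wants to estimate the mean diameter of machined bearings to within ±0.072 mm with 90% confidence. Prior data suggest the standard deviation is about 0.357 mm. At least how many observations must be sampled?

For a mean, the margin of error is E = z·σ/√n, so n = (zσ/E)².
At 90% confidence, z = 1.645.
n = (1.645 × 0.357 / 0.072)² = 66.53
Round up: n = 67.

n = 67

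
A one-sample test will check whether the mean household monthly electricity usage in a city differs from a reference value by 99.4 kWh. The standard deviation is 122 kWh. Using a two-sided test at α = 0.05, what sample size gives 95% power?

n = 20

For a one-sample z-test, n = ((z_{α/2} + z_β)·σ/δ)².
z_{α/2} = 1.960 (two-sided α = 0.05); z_β = 1.645 (power 95% → β = 0.05).
n = (3.605 × 122 / 99.4)² = 19.58
Round up: n = 20.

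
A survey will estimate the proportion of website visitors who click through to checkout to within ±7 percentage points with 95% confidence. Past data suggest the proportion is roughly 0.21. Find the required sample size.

131

For a proportion with margin E = 0.07 at 95% confidence, z = 1.960.
n = p̂(1−p̂)(z/E)² = 0.21 × 0.79 × (1.960/0.07)² = 130.07
Round up: n = 131.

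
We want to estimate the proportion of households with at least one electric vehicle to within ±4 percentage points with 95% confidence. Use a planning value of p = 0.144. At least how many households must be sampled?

296

For a proportion with margin E = 0.04 at 95% confidence, z = 1.960.
n = p̂(1−p̂)(z/E)² = 0.144 × 0.856 × (1.960/0.04)² = 295.96
Round up: n = 296.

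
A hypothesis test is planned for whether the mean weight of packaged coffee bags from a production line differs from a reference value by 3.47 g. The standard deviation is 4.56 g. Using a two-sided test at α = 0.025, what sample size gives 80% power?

For a one-sample z-test, n = ((z_{α/2} + z_β)·σ/δ)².
z_{α/2} = 2.241 (two-sided α = 0.025); z_β = 0.842 (power 80% → β = 0.2).
n = (3.083 × 4.56 / 3.47)² = 16.41
Round up: n = 17.

17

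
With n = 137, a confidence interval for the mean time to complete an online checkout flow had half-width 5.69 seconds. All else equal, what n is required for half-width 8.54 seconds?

Margin of error scales as 1/√n, so n₂ = n₁·(E₁/E₂)².
n₂ = 137 × (5.69/8.54)² = 137 × 0.4439 = 60.81
Round up: n₂ = 61.

61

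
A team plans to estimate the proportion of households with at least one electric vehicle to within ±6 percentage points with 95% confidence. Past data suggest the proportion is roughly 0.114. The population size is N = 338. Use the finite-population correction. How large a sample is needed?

For a proportion with margin E = 0.06 at 95% confidence, z = 1.960.
n = p̂(1−p̂)(z/E)² = 0.114 × 0.886 × (1.960/0.06)² = 107.78 — call this n₀.
Finite-population correction with N = 338: n = n₀ / (1 + (n₀−1)/N) = 107.78 / 1.316 = 81.90
Round up: n = 82.

n = 82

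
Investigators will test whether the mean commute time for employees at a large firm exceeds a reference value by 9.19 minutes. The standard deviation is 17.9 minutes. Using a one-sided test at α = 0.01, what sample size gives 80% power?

For a one-sample z-test, n = ((z_α + z_β)·σ/δ)².
z_α = 2.326 (one-sided α = 0.01); z_β = 0.842 (power 80% → β = 0.2).
n = (3.168 × 17.9 / 9.19)² = 38.08
Round up: n = 39.

39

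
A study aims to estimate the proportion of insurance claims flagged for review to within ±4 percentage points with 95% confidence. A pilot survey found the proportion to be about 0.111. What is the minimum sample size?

For a proportion with margin E = 0.04 at 95% confidence, z = 1.960.
n = p̂(1−p̂)(z/E)² = 0.111 × 0.889 × (1.960/0.04)² = 236.93
Round up: n = 237.

237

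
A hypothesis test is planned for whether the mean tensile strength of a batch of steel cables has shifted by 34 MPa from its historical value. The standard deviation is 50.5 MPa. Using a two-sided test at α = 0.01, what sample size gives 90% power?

33

For a one-sample z-test, n = ((z_{α/2} + z_β)·σ/δ)².
z_{α/2} = 2.576 (two-sided α = 0.01); z_β = 1.282 (power 90% → β = 0.1).
n = (3.858 × 50.5 / 34)² = 32.84
Round up: n = 33.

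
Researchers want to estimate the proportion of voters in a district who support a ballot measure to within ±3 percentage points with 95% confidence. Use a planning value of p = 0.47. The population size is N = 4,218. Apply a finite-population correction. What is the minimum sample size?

n = 850

For a proportion with margin E = 0.03 at 95% confidence, z = 1.960.
n = p̂(1−p̂)(z/E)² = 0.47 × 0.53 × (1.960/0.03)² = 1063.27 — call this n₀.
Finite-population correction with N = 4,218: n = n₀ / (1 + (n₀−1)/N) = 1063.27 / 1.252 = 849.26
Round up: n = 850.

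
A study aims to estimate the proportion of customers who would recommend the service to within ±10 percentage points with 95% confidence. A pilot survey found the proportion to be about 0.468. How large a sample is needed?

96

For a proportion with margin E = 0.1 at 95% confidence, z = 1.960.
n = p̂(1−p̂)(z/E)² = 0.468 × 0.532 × (1.960/0.1)² = 95.65
Round up: n = 96.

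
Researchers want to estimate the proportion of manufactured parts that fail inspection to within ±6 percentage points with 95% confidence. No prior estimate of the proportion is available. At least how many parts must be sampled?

For a proportion with margin E = 0.06 at 95% confidence, z = 1.960.
With no prior estimate, use p = 0.5, which maximizes p(1−p) at 0.25.
n = 0.25 × (z/E)² = 0.25 × (1.960/0.06)² = 266.78
Round up: n = 267.

n = 267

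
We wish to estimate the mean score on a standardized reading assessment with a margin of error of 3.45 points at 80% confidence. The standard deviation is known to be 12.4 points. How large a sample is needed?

n = 22

For a mean, the margin of error is E = z·σ/√n, so n = (zσ/E)².
At 80% confidence, z = 1.282.
n = (1.282 × 12.4 / 3.45)² = 21.23
Round up: n = 22.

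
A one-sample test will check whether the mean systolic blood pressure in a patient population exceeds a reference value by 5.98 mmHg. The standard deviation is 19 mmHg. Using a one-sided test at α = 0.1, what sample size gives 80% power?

For a one-sample z-test, n = ((z_α + z_β)·σ/δ)².
z_α = 1.282 (one-sided α = 0.1); z_β = 0.842 (power 80% → β = 0.2).
n = (2.124 × 19 / 5.98)² = 45.54
Round up: n = 46.

46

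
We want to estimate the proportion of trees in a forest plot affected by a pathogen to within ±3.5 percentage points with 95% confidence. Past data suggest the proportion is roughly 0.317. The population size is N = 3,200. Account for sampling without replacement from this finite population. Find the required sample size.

561

For a proportion with margin E = 0.035 at 95% confidence, z = 1.960.
n = p̂(1−p̂)(z/E)² = 0.317 × 0.683 × (1.960/0.035)² = 678.98 — call this n₀.
Finite-population correction with N = 3,200: n = n₀ / (1 + (n₀−1)/N) = 678.98 / 1.212 = 560.21
Round up: n = 561.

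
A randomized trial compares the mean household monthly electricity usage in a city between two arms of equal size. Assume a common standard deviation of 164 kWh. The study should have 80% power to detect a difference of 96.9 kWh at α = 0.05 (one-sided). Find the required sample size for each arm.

For two equal groups, n per group = 2·((z_α + z_β)·σ/δ)².
z_α = 1.645; z_β = 0.842 (power 80%).
n = 2 × (2.487 × 164 / 96.9)² = 2 × 17.72 = 35.44
Round up: n = 36 per group.

36 per group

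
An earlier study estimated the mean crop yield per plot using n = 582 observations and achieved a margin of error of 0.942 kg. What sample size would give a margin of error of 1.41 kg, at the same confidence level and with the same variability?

Margin of error scales as 1/√n, so n₂ = n₁·(E₁/E₂)².
n₂ = 582 × (0.942/1.41)² = 582 × 0.4463 = 259.75
Round up: n₂ = 260.

260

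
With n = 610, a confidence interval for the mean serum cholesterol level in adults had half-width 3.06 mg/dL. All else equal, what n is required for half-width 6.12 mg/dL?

Margin of error scales as 1/√n, so n₂ = n₁·(E₁/E₂)².
n₂ = 610 × (3.06/6.12)² = 610 × 0.25 = 152.50
Round up: n₂ = 153.

153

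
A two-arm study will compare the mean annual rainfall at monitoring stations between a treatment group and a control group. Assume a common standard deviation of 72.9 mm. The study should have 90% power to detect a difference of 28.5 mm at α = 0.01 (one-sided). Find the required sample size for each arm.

For two equal groups, n per group = 2·((z_α + z_β)·σ/δ)².
z_α = 2.326; z_β = 1.282 (power 90%).
n = 2 × (3.608 × 72.9 / 28.5)² = 2 × 85.17 = 170.34
Round up: n = 171 per group.

171 per group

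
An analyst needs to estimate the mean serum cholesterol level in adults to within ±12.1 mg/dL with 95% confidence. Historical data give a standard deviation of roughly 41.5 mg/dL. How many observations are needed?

For a mean, the margin of error is E = z·σ/√n, so n = (zσ/E)².
At 95% confidence, z = 1.960.
n = (1.960 × 41.5 / 12.1)² = 45.19
Round up: n = 46.

46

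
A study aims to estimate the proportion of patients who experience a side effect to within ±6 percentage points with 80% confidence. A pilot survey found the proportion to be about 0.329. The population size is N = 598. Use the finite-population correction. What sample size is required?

For a proportion with margin E = 0.06 at 80% confidence, z = 1.282.
n = p̂(1−p̂)(z/E)² = 0.329 × 0.671 × (1.282/0.06)² = 100.78 — call this n₀.
Finite-population correction with N = 598: n = n₀ / (1 + (n₀−1)/N) = 100.78 / 1.167 = 86.36
Round up: n = 87.

87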